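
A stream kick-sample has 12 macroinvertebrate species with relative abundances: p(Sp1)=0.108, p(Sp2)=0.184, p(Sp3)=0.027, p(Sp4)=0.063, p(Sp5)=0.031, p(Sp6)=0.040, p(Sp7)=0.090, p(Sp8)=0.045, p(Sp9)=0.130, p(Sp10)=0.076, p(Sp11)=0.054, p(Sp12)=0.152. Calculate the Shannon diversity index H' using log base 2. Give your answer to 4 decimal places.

Each pᵢ log₂ pᵢ term (working shown to 6 dp, full precision carried): 0.108×(-3.210897)=-0.346777, 0.184×(-2.442222)=-0.449369, 0.027×(-5.210897)=-0.140694, 0.063×(-3.988504)=-0.251276, 0.031×(-5.011588)=-0.155359, 0.04×(-4.643856)=-0.185754, 0.09×(-3.473931)=-0.312654, 0.045×(-4.473931)=-0.201327, 0.13×(-2.943416)=-0.382644, 0.076×(-3.717857)=-0.282557, 0.054×(-4.210897)=-0.227388, 0.152×(-2.717857)=-0.413114.
Sum = -3.348914, so H' = 3.3489.

3.3489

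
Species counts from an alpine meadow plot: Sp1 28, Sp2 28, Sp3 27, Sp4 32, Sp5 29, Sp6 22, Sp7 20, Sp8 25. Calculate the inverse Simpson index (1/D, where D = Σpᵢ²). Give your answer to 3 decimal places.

7.851

Total N = 28+28+27+32+29+22+20+25 = 211, so the proportions are 0.1327014, 0.1327014, 0.1279621, 0.1516588, 0.1374408, 0.1042654, 0.0947867, 0.1184834 (working shown to 7 dp, full precision carried).
D = 0.1327014² + 0.1327014² + 0.1279621² + 0.1516588² + 0.1374408² + 0.1042654² + 0.0947867² + 0.1184834² = 0.0176097 + 0.0176097 + 0.0163743 + 0.0230004 + 0.0188900 + 0.0108713 + 0.0089845 + 0.0140383 = 0.1273781.
So 1/D = 7.85064, i.e. 7.851 to 3 decimal places.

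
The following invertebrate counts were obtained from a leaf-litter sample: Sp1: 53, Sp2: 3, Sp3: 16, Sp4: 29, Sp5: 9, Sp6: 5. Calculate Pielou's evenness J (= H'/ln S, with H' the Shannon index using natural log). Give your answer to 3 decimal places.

0.787

Total N = 53+3+16+29+9+5 = 115, so the proportions are 0.46087, 0.02609, 0.13913, 0.25217, 0.07826, 0.04348 (working shown to 5 dp, full precision carried).
H' = −Σ pᵢ ln pᵢ = −((-0.35701) + (-0.09512) + (-0.27441) + (-0.34740) + (-0.19939) + (-0.13633)) = 1.40966.
With S = 6 species, ln S = 1.79176, so J = 1.40966/1.79176 = 0.78675, i.e. 0.787 to 3 decimal places.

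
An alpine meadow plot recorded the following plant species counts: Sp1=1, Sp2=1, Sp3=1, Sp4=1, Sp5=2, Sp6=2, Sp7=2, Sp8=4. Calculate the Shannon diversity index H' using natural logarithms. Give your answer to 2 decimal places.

1.95

Total N = 1+1+1+1+2+2+2+4 = 14, so the proportions are 0.0714, 0.0714, 0.0714, 0.0714, 0.1429, 0.1429, 0.1429, 0.2857 (working shown to 4 dp, full precision carried).
Each pᵢ ln pᵢ term: 0.0714×(-2.6391)=-0.1885, 0.0714×(-2.6391)=-0.1885, 0.0714×(-2.6391)=-0.1885, 0.0714×(-2.6391)=-0.1885, 0.1429×(-1.9459)=-0.2780, 0.1429×(-1.9459)=-0.2780, 0.1429×(-1.9459)=-0.2780, 0.2857×(-1.2528)=-0.3579.
Sum = -1.9459, so H' = 1.95.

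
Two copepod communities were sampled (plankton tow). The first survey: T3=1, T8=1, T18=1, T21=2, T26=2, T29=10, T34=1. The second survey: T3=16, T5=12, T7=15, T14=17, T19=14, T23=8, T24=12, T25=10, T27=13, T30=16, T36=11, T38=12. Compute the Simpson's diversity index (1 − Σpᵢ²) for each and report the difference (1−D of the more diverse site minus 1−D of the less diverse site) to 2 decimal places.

The first survey: N=18, proportions 0.0556, 0.0556, 0.0556, 0.1111, 0.1111, 0.5556, 0.0556, giving 1−D = 0.6543 (working shown to 4 dp, full precision carried).
The second survey: N=156, proportions 0.1026, 0.0769, 0.0962, 0.109, 0.0897, 0.0513, 0.0769, 0.0641, 0.0833, 0.1026, 0.0705, 0.0769, giving 1−D = 0.9134.
Difference = |0.6543 − 0.9134| = 0.2591, i.e. 0.26 to 2 decimal places.

0.26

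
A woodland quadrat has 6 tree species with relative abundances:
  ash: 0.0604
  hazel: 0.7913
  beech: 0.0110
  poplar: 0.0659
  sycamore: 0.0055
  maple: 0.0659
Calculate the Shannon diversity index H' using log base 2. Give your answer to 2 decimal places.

1.14

Each pᵢ log₂ pᵢ term (working shown to 4 dp, full precision carried): 0.0604×(-4.0493)=-0.2446, 0.7913×(-0.3377)=-0.2672, 0.011×(-6.5064)=-0.0716, 0.0659×(-3.9236)=-0.2586, 0.0055×(-7.5064)=-0.0413, 0.0659×(-3.9236)=-0.2586.
Sum = -1.1418, so H' = 1.14.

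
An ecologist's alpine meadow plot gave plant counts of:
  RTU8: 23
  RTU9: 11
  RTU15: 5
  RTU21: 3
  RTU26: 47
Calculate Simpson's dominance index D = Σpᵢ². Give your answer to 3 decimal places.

0.365

Total N = 23+11+5+3+47 = 89, so the proportions are 0.25843, 0.1236, 0.05618, 0.03371, 0.52809 (working shown to 5 dp, full precision carried).
D = 0.25843² + 0.1236² + 0.05618² + 0.03371² + 0.52809² = 0.06678 + 0.01528 + 0.00316 + 0.00114 + 0.27888 = 0.36523.
To 3 decimal places, D = 0.365.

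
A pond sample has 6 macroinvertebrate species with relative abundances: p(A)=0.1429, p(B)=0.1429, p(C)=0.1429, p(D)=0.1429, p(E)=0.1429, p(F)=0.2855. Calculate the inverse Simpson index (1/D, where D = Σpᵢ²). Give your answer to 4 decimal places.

5.4463

D = 0.1429² + 0.1429² + 0.1429² + 0.1429² + 0.1429² + 0.2855² = 0.02042041 + 0.02042041 + 0.02042041 + 0.02042041 + 0.02042041 + 0.08151025 = 0.18361230 (working shown to 8 dp, full precision carried).
So 1/D = 5.446258, i.e. 5.4463 to 4 decimal places.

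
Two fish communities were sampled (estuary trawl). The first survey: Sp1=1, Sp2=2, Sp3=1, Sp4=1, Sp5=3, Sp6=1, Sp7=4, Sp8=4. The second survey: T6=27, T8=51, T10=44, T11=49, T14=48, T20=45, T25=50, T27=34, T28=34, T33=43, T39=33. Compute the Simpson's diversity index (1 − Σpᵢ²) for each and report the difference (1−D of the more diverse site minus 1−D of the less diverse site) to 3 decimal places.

The first survey: N=17, proportions 0.05882, 0.11765, 0.05882, 0.05882, 0.17647, 0.05882, 0.23529, 0.23529, giving 1−D = 0.83045 (working shown to 5 dp, full precision carried).
The second survey: N=458, proportions 0.05895, 0.11135, 0.09607, 0.10699, 0.1048, 0.09825, 0.10917, 0.07424, 0.07424, 0.09389, 0.07205, giving 1−D = 0.90587.
Difference = |0.83045 − 0.90587| = 0.07542, i.e. 0.075 to 3 decimal places.

0.075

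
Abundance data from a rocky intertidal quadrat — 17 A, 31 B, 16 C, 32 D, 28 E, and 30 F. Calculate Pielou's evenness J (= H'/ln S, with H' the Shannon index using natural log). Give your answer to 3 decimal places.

0.980

Total N = 17+31+16+32+28+30 = 154, so the proportions are 0.11039, 0.2013, 0.1039, 0.20779, 0.18182, 0.19481 (working shown to 5 dp, full precision carried).
H' = −Σ pᵢ ln pᵢ = −((-0.24327) + (-0.32267) + (-0.23526) + (-0.32649) + (-0.30995) + (-0.31865)) = 1.75630.
With S = 6 species, ln S = 1.79176, so J = 1.75630/1.79176 = 0.98021, i.e. 0.980 to 3 decimal places.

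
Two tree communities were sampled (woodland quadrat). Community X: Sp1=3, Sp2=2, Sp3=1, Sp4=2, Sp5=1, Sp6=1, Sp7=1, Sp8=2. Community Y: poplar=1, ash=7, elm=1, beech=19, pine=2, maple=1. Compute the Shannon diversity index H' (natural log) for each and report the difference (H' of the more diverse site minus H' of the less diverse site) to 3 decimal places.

0.846

Community X: N=13, proportions 0.23077, 0.15385, 0.07692, 0.15385, 0.07692, 0.07692, 0.07692, 0.15385, giving H' = 1.99151 (working shown to 5 dp, full precision carried).
Community Y: N=31, proportions 0.03226, 0.22581, 0.03226, 0.6129, 0.06452, 0.03226, giving H' = 1.14521.
Difference = |1.99151 − 1.14521| = 0.84630, i.e. 0.846 to 3 decimal places.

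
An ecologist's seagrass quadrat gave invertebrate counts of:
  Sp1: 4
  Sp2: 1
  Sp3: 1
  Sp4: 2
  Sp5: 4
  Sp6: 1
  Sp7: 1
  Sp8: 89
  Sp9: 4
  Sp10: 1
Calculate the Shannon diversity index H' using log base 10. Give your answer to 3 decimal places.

Total N = 4+1+1+2+4+1+1+89+4+1 = 108, so the proportions are 0.03704, 0.00926, 0.00926, 0.01852, 0.03704, 0.00926, 0.00926, 0.82407, 0.03704, 0.00926 (working shown to 5 dp, full precision carried).
Each pᵢ log₁₀ pᵢ term: 0.03704×(-1.43136)=-0.05301, 0.00926×(-2.03342)=-0.01883, 0.00926×(-2.03342)=-0.01883, 0.01852×(-1.73239)=-0.03208, 0.03704×(-1.43136)=-0.05301, 0.00926×(-2.03342)=-0.01883, 0.00926×(-2.03342)=-0.01883, 0.82407×(-0.08403)=-0.06925, 0.03704×(-1.43136)=-0.05301, 0.00926×(-2.03342)=-0.01883.
Sum = -0.35451, so H' = 0.355.

0.355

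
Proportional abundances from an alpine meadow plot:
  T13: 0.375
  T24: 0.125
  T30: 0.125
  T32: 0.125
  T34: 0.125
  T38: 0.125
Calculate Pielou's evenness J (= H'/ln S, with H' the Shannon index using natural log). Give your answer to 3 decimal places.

0.931

H' = −Σ pᵢ ln pᵢ = −((-0.36781) + (-0.25993) + (-0.25993) + (-0.25993) + (-0.25993) + (-0.25993)) = 1.66746 (working shown to 5 dp, full precision carried).
With S = 6 species, ln S = 1.79176, so J = 1.66746/1.79176 = 0.93063, i.e. 0.931 to 3 decimal places.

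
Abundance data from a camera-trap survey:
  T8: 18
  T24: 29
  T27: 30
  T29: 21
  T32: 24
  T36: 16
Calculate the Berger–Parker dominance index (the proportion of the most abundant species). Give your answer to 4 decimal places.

Total N = 18+29+30+21+24+16 = 138, so the proportions are 0.130435, 0.210145, 0.217391, 0.152174, 0.173913, 0.115942 (working shown to 6 dp, full precision carried).
The largest proportion is 0.217391, i.e. d = 0.2174 to 4 decimal places.

0.2174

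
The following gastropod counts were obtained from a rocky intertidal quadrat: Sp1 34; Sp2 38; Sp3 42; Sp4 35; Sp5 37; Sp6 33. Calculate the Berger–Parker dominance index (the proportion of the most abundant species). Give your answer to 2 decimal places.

Total N = 34+38+42+35+37+33 = 219, so the proportions are 0.1553, 0.1735, 0.1918, 0.1598, 0.1689, 0.1507 (working shown to 4 dp, full precision carried).
The largest proportion is 0.1918, i.e. d = 0.19 to 2 decimal places.

0.19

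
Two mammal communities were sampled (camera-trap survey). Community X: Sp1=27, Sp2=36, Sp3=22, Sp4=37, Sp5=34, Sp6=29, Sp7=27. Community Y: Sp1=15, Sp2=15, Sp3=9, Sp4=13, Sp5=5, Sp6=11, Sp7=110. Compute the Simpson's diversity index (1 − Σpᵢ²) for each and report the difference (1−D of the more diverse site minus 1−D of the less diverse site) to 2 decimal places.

0.26

Community X: N=212, proportions 0.1274, 0.1698, 0.1038, 0.1745, 0.1604, 0.1368, 0.1274, giving 1−D = 0.8531 (working shown to 4 dp, full precision carried).
Community Y: N=178, proportions 0.0843, 0.0843, 0.0506, 0.073, 0.0281, 0.0618, 0.618, giving 1−D = 0.5914.
Difference = |0.8531 − 0.5914| = 0.2617, i.e. 0.26 to 2 decimal places.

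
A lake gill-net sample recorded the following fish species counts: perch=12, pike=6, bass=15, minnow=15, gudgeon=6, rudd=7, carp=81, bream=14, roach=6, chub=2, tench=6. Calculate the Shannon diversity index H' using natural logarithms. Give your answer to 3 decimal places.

Total N = 12+6+15+15+6+7+81+14+6+2+6 = 170, so the proportions are 0.07059, 0.03529, 0.08824, 0.08824, 0.03529, 0.04118, 0.47647, 0.08235, 0.03529, 0.01176, 0.03529 (working shown to 5 dp, full precision carried).
Each pᵢ ln pᵢ term: 0.07059×(-2.65089)=-0.18712, 0.03529×(-3.34404)=-0.11802, 0.08824×(-2.42775)=-0.21421, 0.08824×(-2.42775)=-0.21421, 0.03529×(-3.34404)=-0.11802, 0.04118×(-3.18989)=-0.13135, 0.47647×(-0.74135)=-0.35323, 0.08235×(-2.49674)=-0.20561, 0.03529×(-3.34404)=-0.11802, 0.01176×(-4.44265)=-0.05227, 0.03529×(-3.34404)=-0.11802.
Sum = -1.83011, so H' = 1.830.

1.830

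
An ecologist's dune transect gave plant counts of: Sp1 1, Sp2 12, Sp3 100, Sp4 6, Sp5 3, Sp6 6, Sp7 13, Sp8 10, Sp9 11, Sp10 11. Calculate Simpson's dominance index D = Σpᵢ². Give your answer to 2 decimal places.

Total N = 1+12+100+6+3+6+13+10+11+11 = 173, so the proportions are 0.0058, 0.0694, 0.578, 0.0347, 0.0173, 0.0347, 0.0751, 0.0578, 0.0636, 0.0636 (working shown to 4 dp, full precision carried).
D = 0.0058² + 0.0694² + 0.578² + 0.0347² + 0.0173² + 0.0347² + 0.0751² + 0.0578² + 0.0636² + 0.0636² = 0.0000 + 0.0048 + 0.3341 + 0.0012 + 0.0003 + 0.0012 + 0.0056 + 0.0033 + 0.0040 + 0.0040 = 0.3587.
To 2 decimal places, D = 0.36.

0.36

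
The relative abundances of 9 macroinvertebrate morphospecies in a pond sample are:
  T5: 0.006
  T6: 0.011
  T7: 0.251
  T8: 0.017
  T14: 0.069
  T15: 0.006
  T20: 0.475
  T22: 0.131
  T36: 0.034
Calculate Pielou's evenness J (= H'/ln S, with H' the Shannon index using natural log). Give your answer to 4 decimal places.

H' = −Σ pᵢ ln pᵢ = −((-0.030696) + (-0.049608) + (-0.346958) + (-0.069267) + (-0.184482) + (-0.030696) + (-0.353609) + (-0.266265) + (-0.114967)) = 1.446549 (working shown to 6 dp, full precision carried).
With S = 9 species, ln S = 2.197225, so J = 1.446549/2.197225 = 0.658353, i.e. 0.6584 to 4 decimal places.

0.6584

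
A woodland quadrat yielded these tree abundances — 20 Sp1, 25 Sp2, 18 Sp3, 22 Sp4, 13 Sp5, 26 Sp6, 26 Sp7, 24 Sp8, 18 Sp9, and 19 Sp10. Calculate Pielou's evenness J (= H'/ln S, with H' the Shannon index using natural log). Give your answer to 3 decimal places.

Total N = 20+25+18+22+13+26+26+24+18+19 = 211, so the proportions are 0.09479, 0.11848, 0.08531, 0.10427, 0.06161, 0.12322, 0.12322, 0.11374, 0.08531, 0.09005 (working shown to 5 dp, full precision carried).
H' = −Σ pᵢ ln pᵢ = −((-0.22333) + (-0.25272) + (-0.20998) + (-0.23572) + (-0.17171) + (-0.25800) + (-0.25800) + (-0.24726) + (-0.20998) + (-0.21678)) = 2.28349.
With S = 10 species, ln S = 2.30259, so J = 2.28349/2.30259 = 0.99171, i.e. 0.992 to 3 decimal places.

0.992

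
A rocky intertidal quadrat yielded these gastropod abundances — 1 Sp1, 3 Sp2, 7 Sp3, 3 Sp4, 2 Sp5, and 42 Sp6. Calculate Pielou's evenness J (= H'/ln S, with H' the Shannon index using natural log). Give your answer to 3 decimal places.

Total N = 1+3+7+3+2+42 = 58, so the proportions are 0.01724, 0.05172, 0.12069, 0.05172, 0.03448, 0.72414 (working shown to 5 dp, full precision carried).
H' = −Σ pᵢ ln pᵢ = −((-0.07001) + (-0.15320) + (-0.25520) + (-0.15320) + (-0.11611) + (-0.23373)) = 0.98145.
With S = 6 species, ln S = 1.79176, so J = 0.98145/1.79176 = 0.54776, i.e. 0.548 to 3 decimal places.

0.548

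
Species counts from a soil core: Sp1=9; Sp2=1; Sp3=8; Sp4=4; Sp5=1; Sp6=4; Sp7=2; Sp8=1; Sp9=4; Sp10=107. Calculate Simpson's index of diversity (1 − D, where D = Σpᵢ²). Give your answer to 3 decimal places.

Total N = 9+1+8+4+1+4+2+1+4+107 = 141, so the proportions are 0.06383, 0.00709, 0.05674, 0.02837, 0.00709, 0.02837, 0.01418, 0.00709, 0.02837, 0.75887 (working shown to 5 dp, full precision carried).
D = 0.06383² + 0.00709² + 0.05674² + 0.02837² + 0.00709² + 0.02837² + 0.01418² + 0.00709² + 0.02837² + 0.75887² = 0.00407 + 0.00005 + 0.00322 + 0.00080 + 0.00005 + 0.00080 + 0.00020 + 0.00005 + 0.00080 + 0.57588 = 0.58594.
So 1 − D = 0.41406, i.e. 0.414 to 3 decimal places.

0.414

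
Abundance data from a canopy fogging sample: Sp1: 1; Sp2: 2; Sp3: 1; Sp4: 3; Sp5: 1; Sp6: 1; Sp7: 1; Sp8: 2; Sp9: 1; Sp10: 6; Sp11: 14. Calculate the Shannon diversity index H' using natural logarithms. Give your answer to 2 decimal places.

Total N = 1+2+1+3+1+1+1+2+1+6+14 = 33, so the proportions are 0.0303, 0.0606, 0.0303, 0.0909, 0.0303, 0.0303, 0.0303, 0.0606, 0.0303, 0.1818, 0.4242 (working shown to 4 dp, full precision carried).
Each pᵢ ln pᵢ term: 0.0303×(-3.4965)=-0.1060, 0.0606×(-2.8034)=-0.1699, 0.0303×(-3.4965)=-0.1060, 0.0909×(-2.3979)=-0.2180, 0.0303×(-3.4965)=-0.1060, 0.0303×(-3.4965)=-0.1060, 0.0303×(-3.4965)=-0.1060, 0.0606×(-2.8034)=-0.1699, 0.0303×(-3.4965)=-0.1060, 0.1818×(-1.7047)=-0.3100, 0.4242×(-0.8575)=-0.3638.
Sum = -1.8672, so H' = 1.87.

1.87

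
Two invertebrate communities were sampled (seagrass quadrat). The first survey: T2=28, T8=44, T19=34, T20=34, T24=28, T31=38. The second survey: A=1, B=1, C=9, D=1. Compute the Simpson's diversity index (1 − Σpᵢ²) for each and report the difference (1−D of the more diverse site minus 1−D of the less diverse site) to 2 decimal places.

0.41

The first survey: N=206, proportions 0.13592, 0.21359, 0.16505, 0.16505, 0.13592, 0.18447, giving 1−D = 0.82892 (working shown to 5 dp, full precision carried).
The second survey: N=12, proportions 0.08333, 0.08333, 0.75, 0.08333, giving 1−D = 0.41667.
Difference = |0.82892 − 0.41667| = 0.41225, i.e. 0.41 to 2 decimal places.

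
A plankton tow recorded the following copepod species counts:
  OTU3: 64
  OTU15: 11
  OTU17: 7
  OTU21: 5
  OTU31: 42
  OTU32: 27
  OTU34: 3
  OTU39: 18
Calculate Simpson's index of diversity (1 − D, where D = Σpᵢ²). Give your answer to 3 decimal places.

0.773

Total N = 64+11+7+5+42+27+3+18 = 177, so the proportions are 0.36158, 0.06215, 0.03955, 0.02825, 0.23729, 0.15254, 0.01695, 0.10169 (working shown to 5 dp, full precision carried).
D = 0.36158² + 0.06215² + 0.03955² + 0.02825² + 0.23729² + 0.15254² + 0.01695² + 0.10169² = 0.13074 + 0.00386 + 0.00156 + 0.00080 + 0.05631 + 0.02327 + 0.00029 + 0.01034 = 0.22717.
So 1 − D = 0.77283, i.e. 0.773 to 3 decimal places.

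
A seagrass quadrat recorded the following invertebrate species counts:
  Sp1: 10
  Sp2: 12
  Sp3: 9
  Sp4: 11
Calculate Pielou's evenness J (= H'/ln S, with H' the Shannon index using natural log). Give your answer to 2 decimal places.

Total N = 10+12+9+11 = 42, so the proportions are 0.2381, 0.2857, 0.2143, 0.2619 (working shown to 4 dp, full precision carried).
H' = −Σ pᵢ ln pᵢ = −((-0.3417) + (-0.3579) + (-0.3301) + (-0.3509)) = 1.3806.
With S = 4 species, ln S = 1.3863, so J = 1.3806/1.3863 = 0.9959, i.e. 1.00 to 2 decimal places.

1.00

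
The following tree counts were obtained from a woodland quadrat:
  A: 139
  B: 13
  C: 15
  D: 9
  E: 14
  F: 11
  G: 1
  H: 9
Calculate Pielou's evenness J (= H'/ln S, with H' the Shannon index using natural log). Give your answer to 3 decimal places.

Total N = 139+13+15+9+14+11+1+9 = 211, so the proportions are 0.65877, 0.06161, 0.07109, 0.04265, 0.06635, 0.05213, 0.00474, 0.04265 (working shown to 5 dp, full precision carried).
H' = −Σ pᵢ ln pᵢ = −((-0.27496) + (-0.17171) + (-0.18795) + (-0.13456) + (-0.18000) + (-0.15400) + (-0.02536) + (-0.13456)) = 1.26309.
With S = 8 species, ln S = 2.07944, so J = 1.26309/2.07944 = 0.60742, i.e. 0.607 to 3 decimal places.

0.607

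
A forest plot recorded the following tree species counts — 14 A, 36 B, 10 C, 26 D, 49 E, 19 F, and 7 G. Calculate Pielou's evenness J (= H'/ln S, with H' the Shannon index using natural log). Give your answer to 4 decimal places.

Total N = 14+36+10+26+49+19+7 = 161, so the proportions are 0.086957, 0.223602, 0.062112, 0.161491, 0.304348, 0.118012, 0.043478 (working shown to 6 dp, full precision carried).
H' = −Σ pᵢ ln pᵢ = −((-0.212378) + (-0.334931) + (-0.172597) + (-0.294447) + (-0.362047) + (-0.252188) + (-0.136326)) = 1.764915.
With S = 7 species, ln S = 1.945910, so J = 1.764915/1.945910 = 0.906987, i.e. 0.9070 to 4 decimal places.

0.9070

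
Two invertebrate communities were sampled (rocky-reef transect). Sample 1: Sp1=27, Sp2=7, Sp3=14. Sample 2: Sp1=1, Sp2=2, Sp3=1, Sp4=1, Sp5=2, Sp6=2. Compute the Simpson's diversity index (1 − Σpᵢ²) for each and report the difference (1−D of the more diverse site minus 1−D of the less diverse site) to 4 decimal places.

Sample 1: N=48, proportions 0.5625, 0.145833, 0.291667, giving 1−D = 0.577257 (working shown to 6 dp, full precision carried).
Sample 2: N=9, proportions 0.111111, 0.222222, 0.111111, 0.111111, 0.222222, 0.222222, giving 1−D = 0.814815.
Difference = |0.577257 − 0.814815| = 0.237558, i.e. 0.2376 to 4 decimal places.

0.2376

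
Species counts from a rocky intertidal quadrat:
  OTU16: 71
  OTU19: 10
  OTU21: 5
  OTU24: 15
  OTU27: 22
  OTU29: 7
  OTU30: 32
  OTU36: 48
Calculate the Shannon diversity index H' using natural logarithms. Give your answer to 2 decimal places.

Total N = 71+10+5+15+22+7+32+48 = 210, so the proportions are 0.3381, 0.0476, 0.0238, 0.0714, 0.1048, 0.0333, 0.1524, 0.2286 (working shown to 4 dp, full precision carried).
Each pᵢ ln pᵢ term: 0.3381×(-1.0844)=-0.3666, 0.0476×(-3.0445)=-0.1450, 0.0238×(-3.7377)=-0.0890, 0.0714×(-2.6391)=-0.1885, 0.1048×(-2.2561)=-0.2363, 0.0333×(-3.4012)=-0.1134, 0.1524×(-1.8814)=-0.2867, 0.2286×(-1.4759)=-0.3374.
Sum = -1.7629, so H' = 1.76.

1.76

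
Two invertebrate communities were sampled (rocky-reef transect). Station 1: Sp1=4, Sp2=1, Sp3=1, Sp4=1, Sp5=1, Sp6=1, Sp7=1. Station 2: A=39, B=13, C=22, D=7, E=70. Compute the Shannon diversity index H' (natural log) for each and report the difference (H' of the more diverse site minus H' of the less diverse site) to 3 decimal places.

Station 1: N=10, proportions 0.4, 0.1, 0.1, 0.1, 0.1, 0.1, 0.1, giving H' = 1.74807 (working shown to 5 dp, full precision carried).
Station 2: N=151, proportions 0.25828, 0.08609, 0.1457, 0.04636, 0.46358, giving H' = 1.34018.
Difference = |1.74807 − 1.34018| = 0.40789, i.e. 0.408 to 3 decimal places.

0.408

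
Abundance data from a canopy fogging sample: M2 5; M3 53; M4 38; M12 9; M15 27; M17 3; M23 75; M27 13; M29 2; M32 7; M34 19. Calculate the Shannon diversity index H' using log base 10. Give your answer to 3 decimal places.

Total N = 5+53+38+9+27+3+75+13+2+7+19 = 251, so the proportions are 0.01992, 0.21116, 0.15139, 0.03586, 0.10757, 0.01195, 0.2988, 0.05179, 0.00797, 0.02789, 0.0757 (working shown to 5 dp, full precision carried).
Each pᵢ log₁₀ pᵢ term: 0.01992×(-1.70070)=-0.03388, 0.21116×(-0.67540)=-0.14261, 0.15139×(-0.81989)=-0.12413, 0.03586×(-1.44543)=-0.05183, 0.10757×(-0.96831)=-0.10416, 0.01195×(-1.92255)=-0.02298, 0.2988×(-0.52461)=-0.15676, 0.05179×(-1.28573)=-0.06659, 0.00797×(-2.09864)=-0.01672, 0.02789×(-1.55458)=-0.04335, 0.0757×(-1.12092)=-0.08485.
Sum = -0.84786, so H' = 0.848.

0.848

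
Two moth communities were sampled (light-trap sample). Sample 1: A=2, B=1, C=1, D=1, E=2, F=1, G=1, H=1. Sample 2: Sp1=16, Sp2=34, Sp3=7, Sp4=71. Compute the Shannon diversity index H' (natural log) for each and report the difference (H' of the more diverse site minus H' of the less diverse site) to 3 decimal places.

0.927

Sample 1: N=10, proportions 0.2, 0.1, 0.1, 0.1, 0.2, 0.1, 0.1, 0.1, giving H' = 2.025326 (working shown to 6 dp, full precision carried).
Sample 2: N=128, proportions 0.125, 0.265625, 0.054688, 0.554688, giving H' = 1.097895.
Difference = |2.025326 − 1.097895| = 0.927431, i.e. 0.927 to 3 decimal places.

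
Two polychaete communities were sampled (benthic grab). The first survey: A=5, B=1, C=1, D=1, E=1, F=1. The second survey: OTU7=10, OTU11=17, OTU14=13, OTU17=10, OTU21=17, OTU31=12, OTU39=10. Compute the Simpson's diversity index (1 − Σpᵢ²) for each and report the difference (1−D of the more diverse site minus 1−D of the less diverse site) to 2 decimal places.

The first survey: N=10, proportions 0.5, 0.1, 0.1, 0.1, 0.1, 0.1, giving 1−D = 0.7000 (working shown to 4 dp, full precision carried).
The second survey: N=89, proportions 0.1124, 0.191, 0.1461, 0.1124, 0.191, 0.1348, 0.1124, giving 1−D = 0.8496.
Difference = |0.7000 − 0.8496| = 0.1496, i.e. 0.15 to 2 decimal places.

0.15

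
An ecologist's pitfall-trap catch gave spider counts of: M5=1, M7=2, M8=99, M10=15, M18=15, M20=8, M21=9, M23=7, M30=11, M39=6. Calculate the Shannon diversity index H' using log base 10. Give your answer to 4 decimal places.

0.6698

Total N = 1+2+99+15+15+8+9+7+11+6 = 173, so the proportions are 0.00578, 0.011561, 0.572254, 0.086705, 0.086705, 0.046243, 0.052023, 0.040462, 0.063584, 0.034682 (working shown to 6 dp, full precision carried).
Each pᵢ log₁₀ pᵢ term: 0.00578×(-2.238046)=-0.012937, 0.011561×(-1.937016)=-0.022393, 0.572254×(-0.242411)=-0.138721, 0.086705×(-1.061955)=-0.092077, 0.086705×(-1.061955)=-0.092077, 0.046243×(-1.334956)=-0.061732, 0.052023×(-1.283804)=-0.066787, 0.040462×(-1.392948)=-0.056362, 0.063584×(-1.196653)=-0.076088, 0.034682×(-1.459895)=-0.050632.
Sum = -0.669806, so H' = 0.6698.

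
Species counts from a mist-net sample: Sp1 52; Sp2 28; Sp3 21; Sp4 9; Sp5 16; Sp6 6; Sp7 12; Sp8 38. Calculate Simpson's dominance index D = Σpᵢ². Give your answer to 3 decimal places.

Total N = 52+28+21+9+16+6+12+38 = 182, so the proportions are 0.28571, 0.15385, 0.11538, 0.04945, 0.08791, 0.03297, 0.06593, 0.20879 (working shown to 5 dp, full precision carried).
D = 0.28571² + 0.15385² + 0.11538² + 0.04945² + 0.08791² + 0.03297² + 0.06593² + 0.20879² = 0.08163 + 0.02367 + 0.01331 + 0.00245 + 0.00773 + 0.00109 + 0.00435 + 0.04359 = 0.17782.
To 3 decimal places, D = 0.178.

0.178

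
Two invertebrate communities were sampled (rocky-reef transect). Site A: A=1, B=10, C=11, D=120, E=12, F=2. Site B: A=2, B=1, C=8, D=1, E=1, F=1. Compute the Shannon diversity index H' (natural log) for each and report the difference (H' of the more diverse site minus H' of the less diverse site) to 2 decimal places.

Site A: N=156, proportions 0.0064, 0.0641, 0.0705, 0.7692, 0.0769, 0.0128, giving H' = 0.8505 (working shown to 4 dp, full precision carried).
Site B: N=14, proportions 0.1429, 0.0714, 0.5714, 0.0714, 0.0714, 0.0714, giving H' = 1.3518.
Difference = |0.8505 − 1.3518| = 0.5013, i.e. 0.50 to 2 decimal places.

0.50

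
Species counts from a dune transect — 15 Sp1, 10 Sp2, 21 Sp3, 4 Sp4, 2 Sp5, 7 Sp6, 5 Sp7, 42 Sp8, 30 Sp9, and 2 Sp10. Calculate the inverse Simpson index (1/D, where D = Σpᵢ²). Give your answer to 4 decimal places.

Total N = 15+10+21+4+2+7+5+42+30+2 = 138, so the proportions are 0.10869565, 0.07246377, 0.15217391, 0.02898551, 0.01449275, 0.05072464, 0.03623188, 0.30434783, 0.2173913, 0.01449275 (working shown to 8 dp, full precision carried).
D = 0.10869565² + 0.07246377² + 0.15217391² + 0.02898551² + 0.01449275² + 0.05072464² + 0.03623188² + 0.30434783² + 0.2173913² + 0.01449275² = 0.01181474 + 0.00525100 + 0.02315690 + 0.00084016 + 0.00021004 + 0.00257299 + 0.00131275 + 0.09262760 + 0.04725898 + 0.00021004 = 0.18525520.
So 1/D = 5.397959, i.e. 5.3980 to 4 decimal places.

5.3980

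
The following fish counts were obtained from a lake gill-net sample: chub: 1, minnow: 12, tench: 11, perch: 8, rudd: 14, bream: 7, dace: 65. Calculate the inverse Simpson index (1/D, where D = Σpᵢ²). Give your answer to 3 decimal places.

2.901

Total N = 1+12+11+8+14+7+65 = 118, so the proportions are 0.008475, 0.101695, 0.09322, 0.067797, 0.118644, 0.059322, 0.550847 (working shown to 6 dp, full precision carried).
D = 0.008475² + 0.101695² + 0.09322² + 0.067797² + 0.118644² + 0.059322² + 0.550847² = 0.000072 + 0.010342 + 0.008690 + 0.004596 + 0.014076 + 0.003519 + 0.303433 = 0.344729.
So 1/D = 2.90083, i.e. 2.901 to 3 decimal places.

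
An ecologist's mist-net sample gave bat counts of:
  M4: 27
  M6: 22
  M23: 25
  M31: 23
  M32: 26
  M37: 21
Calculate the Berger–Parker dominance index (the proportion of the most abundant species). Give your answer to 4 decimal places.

0.1875

Total N = 27+22+25+23+26+21 = 144, so the proportions are 0.1875, 0.152778, 0.173611, 0.159722, 0.180556, 0.145833 (working shown to 6 dp, full precision carried).
The largest proportion is 0.1875, i.e. d = 0.1875 to 4 decimal places.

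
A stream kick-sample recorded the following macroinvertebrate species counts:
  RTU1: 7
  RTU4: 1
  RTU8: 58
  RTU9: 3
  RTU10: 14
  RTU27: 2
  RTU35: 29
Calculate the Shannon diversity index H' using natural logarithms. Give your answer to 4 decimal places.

Total N = 7+1+58+3+14+2+29 = 114, so the proportions are 0.061404, 0.008772, 0.508772, 0.026316, 0.122807, 0.017544, 0.254386 (working shown to 6 dp, full precision carried).
Each pᵢ ln pᵢ term: 0.061404×(-2.790288)=-0.171333, 0.008772×(-4.736198)=-0.041546, 0.508772×(-0.675755)=-0.343805, 0.026316×(-3.637586)=-0.095726, 0.122807×(-2.097141)=-0.257544, 0.017544×(-4.043051)=-0.070931, 0.254386×(-1.368903)=-0.348230.
Sum = -1.329114, so H' = 1.3291.

1.3291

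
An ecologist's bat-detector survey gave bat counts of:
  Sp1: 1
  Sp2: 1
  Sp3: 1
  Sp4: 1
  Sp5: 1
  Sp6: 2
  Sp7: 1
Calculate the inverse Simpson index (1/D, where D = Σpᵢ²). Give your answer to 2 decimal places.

Total N = 1+1+1+1+1+2+1 = 8, so the proportions are 0.125, 0.125, 0.125, 0.125, 0.125, 0.25, 0.125 (working shown to 6 dp, full precision carried).
D = 0.125² + 0.125² + 0.125² + 0.125² + 0.125² + 0.25² + 0.125² = 0.015625 + 0.015625 + 0.015625 + 0.015625 + 0.015625 + 0.062500 + 0.015625 = 0.156250.
So 1/D = 6.4000, i.e. 6.40 to 2 decimal places.

6.40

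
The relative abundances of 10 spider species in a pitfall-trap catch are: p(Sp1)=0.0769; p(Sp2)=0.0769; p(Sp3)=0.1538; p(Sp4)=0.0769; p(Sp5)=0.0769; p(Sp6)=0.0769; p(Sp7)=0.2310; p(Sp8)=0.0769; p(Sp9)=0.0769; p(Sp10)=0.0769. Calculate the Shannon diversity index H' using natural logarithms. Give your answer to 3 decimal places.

2.205

Each pᵢ ln pᵢ term (working shown to 5 dp, full precision carried): 0.0769×(-2.56525)=-0.19727, 0.0769×(-2.56525)=-0.19727, 0.1538×(-1.87210)=-0.28793, 0.0769×(-2.56525)=-0.19727, 0.0769×(-2.56525)=-0.19727, 0.0769×(-2.56525)=-0.19727, 0.231×(-1.46534)=-0.33849, 0.0769×(-2.56525)=-0.19727, 0.0769×(-2.56525)=-0.19727, 0.0769×(-2.56525)=-0.19727.
Sum = -2.20456, so H' = 2.205.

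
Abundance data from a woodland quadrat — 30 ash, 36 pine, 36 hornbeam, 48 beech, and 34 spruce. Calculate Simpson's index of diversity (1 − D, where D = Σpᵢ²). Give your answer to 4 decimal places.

Total N = 30+36+36+48+34 = 184, so the proportions are 0.163043, 0.195652, 0.195652, 0.26087, 0.184783 (working shown to 6 dp, full precision carried).
D = 0.163043² + 0.195652² + 0.195652² + 0.26087² + 0.184783² = 0.026583 + 0.038280 + 0.038280 + 0.068053 + 0.034145 = 0.205340.
So 1 − D = 0.794660, i.e. 0.7947 to 4 decimal places.

0.7947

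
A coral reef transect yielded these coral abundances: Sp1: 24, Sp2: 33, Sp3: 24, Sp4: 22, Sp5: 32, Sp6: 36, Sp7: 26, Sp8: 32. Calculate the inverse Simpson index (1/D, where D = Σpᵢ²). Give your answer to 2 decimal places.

7.77

Total N = 24+33+24+22+32+36+26+32 = 229, so the proportions are 0.104803, 0.144105, 0.104803, 0.09607, 0.139738, 0.157205, 0.113537, 0.139738 (working shown to 6 dp, full precision carried).
D = 0.104803² + 0.144105² + 0.104803² + 0.09607² + 0.139738² + 0.157205² + 0.113537² + 0.139738² = 0.010984 + 0.020766 + 0.010984 + 0.009229 + 0.019527 + 0.024713 + 0.012891 + 0.019527 = 0.128621.
So 1/D = 7.7748, i.e. 7.77 to 2 decimal places.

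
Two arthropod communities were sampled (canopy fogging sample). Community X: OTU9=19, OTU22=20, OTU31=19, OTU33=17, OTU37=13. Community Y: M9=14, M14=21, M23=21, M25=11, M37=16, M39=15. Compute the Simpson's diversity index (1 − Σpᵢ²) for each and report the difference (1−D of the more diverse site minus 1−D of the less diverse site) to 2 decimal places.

Community X: N=88, proportions 0.2159, 0.2273, 0.2159, 0.1932, 0.1477, giving 1−D = 0.7960 (working shown to 4 dp, full precision carried).
Community Y: N=98, proportions 0.1429, 0.2143, 0.2143, 0.1122, 0.1633, 0.1531, giving 1−D = 0.8251.
Difference = |0.7960 − 0.8251| = 0.0291, i.e. 0.03 to 2 decimal places.

0.03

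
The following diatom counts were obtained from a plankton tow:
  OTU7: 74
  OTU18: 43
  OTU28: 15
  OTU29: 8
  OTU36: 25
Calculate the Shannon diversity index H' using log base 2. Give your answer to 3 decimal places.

Total N = 74+43+15+8+25 = 165, so the proportions are 0.44848, 0.26061, 0.09091, 0.04848, 0.15152 (working shown to 5 dp, full precision carried).
Each pᵢ log₂ pᵢ term: 0.44848×(-1.15687)=-0.51884, 0.26061×(-1.94006)=-0.50559, 0.09091×(-3.45943)=-0.31449, 0.04848×(-4.36632)=-0.21170, 0.15152×(-2.72247)=-0.41249.
Sum = -1.96312, so H' = 1.963.

1.963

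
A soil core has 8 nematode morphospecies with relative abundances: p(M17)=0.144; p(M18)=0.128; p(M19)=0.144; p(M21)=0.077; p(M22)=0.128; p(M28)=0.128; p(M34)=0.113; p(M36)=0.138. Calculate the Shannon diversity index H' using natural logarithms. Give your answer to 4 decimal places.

Each pᵢ ln pᵢ term (working shown to 6 dp, full precision carried): 0.144×(-1.937942)=-0.279064, 0.128×(-2.055725)=-0.263133, 0.144×(-1.937942)=-0.279064, 0.077×(-2.563950)=-0.197424, 0.128×(-2.055725)=-0.263133, 0.128×(-2.055725)=-0.263133, 0.113×(-2.180367)=-0.246382, 0.138×(-1.980502)=-0.273309.
Sum = -2.064641, so H' = 2.0646.

2.0646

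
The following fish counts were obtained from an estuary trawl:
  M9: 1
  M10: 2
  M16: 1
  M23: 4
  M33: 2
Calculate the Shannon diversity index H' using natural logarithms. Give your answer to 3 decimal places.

1.471

Total N = 1+2+1+4+2 = 10, so the proportions are 0.1, 0.2, 0.1, 0.4, 0.2 (working shown to 5 dp, full precision carried).
Each pᵢ ln pᵢ term: 0.1×(-2.30259)=-0.23026, 0.2×(-1.60944)=-0.32189, 0.1×(-2.30259)=-0.23026, 0.4×(-0.91629)=-0.36652, 0.2×(-1.60944)=-0.32189.
Sum = -1.47081, so H' = 1.471.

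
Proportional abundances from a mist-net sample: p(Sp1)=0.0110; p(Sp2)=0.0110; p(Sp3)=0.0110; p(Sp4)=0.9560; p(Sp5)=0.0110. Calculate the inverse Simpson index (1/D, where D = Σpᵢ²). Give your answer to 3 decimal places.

D = 0.011² + 0.011² + 0.011² + 0.956² + 0.011² = 0.000121 + 0.000121 + 0.000121 + 0.913936 + 0.000121 = 0.914420 (working shown to 6 dp, full precision carried).
So 1/D = 1.09359, i.e. 1.094 to 3 decimal places.

1.094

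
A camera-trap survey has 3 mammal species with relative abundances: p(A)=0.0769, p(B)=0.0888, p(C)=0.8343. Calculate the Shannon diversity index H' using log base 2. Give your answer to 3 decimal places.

Each pᵢ log₂ pᵢ term (working shown to 5 dp, full precision carried): 0.0769×(-3.70087)=-0.28460, 0.0888×(-3.49330)=-0.31020, 0.8343×(-0.26136)=-0.21805.
Sum = -0.81286, so H' = 0.813.

0.813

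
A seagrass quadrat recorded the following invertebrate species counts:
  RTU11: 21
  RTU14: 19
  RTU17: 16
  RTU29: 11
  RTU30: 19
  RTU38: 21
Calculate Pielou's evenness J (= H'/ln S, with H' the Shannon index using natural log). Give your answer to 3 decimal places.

Total N = 21+19+16+11+19+21 = 107, so the proportions are 0.19626, 0.17757, 0.14953, 0.1028, 0.17757, 0.19626 (working shown to 5 dp, full precision carried).
H' = −Σ pᵢ ln pᵢ = −((-0.31957) + (-0.30691) + (-0.28415) + (-0.23387) + (-0.30691) + (-0.31957)) = 1.77099.
With S = 6 species, ln S = 1.79176, so J = 1.77099/1.79176 = 0.98841, i.e. 0.988 to 3 decimal places.

0.988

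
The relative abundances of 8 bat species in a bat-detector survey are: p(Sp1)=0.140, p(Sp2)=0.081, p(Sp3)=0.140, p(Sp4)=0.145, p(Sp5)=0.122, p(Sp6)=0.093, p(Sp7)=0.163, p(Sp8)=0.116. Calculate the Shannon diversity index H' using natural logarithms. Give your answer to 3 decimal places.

2.057

Each pᵢ ln pᵢ term (working shown to 5 dp, full precision carried): 0.14×(-1.96611)=-0.27526, 0.081×(-2.51331)=-0.20358, 0.14×(-1.96611)=-0.27526, 0.145×(-1.93102)=-0.28000, 0.122×(-2.10373)=-0.25666, 0.093×(-2.37516)=-0.22089, 0.163×(-1.81401)=-0.29568, 0.116×(-2.15417)=-0.24988.
Sum = -2.05720, so H' = 2.057.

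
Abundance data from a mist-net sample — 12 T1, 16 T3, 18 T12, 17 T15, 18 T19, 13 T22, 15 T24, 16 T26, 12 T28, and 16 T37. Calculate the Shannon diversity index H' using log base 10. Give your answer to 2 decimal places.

1.00

Total N = 12+16+18+17+18+13+15+16+12+16 = 153, so the proportions are 0.0784, 0.1046, 0.1176, 0.1111, 0.1176, 0.085, 0.098, 0.1046, 0.0784, 0.1046 (working shown to 4 dp, full precision carried).
Each pᵢ log₁₀ pᵢ term: 0.0784×(-1.1055)=-0.0867, 0.1046×(-0.9806)=-0.1025, 0.1176×(-0.9294)=-0.1093, 0.1111×(-0.9542)=-0.1060, 0.1176×(-0.9294)=-0.1093, 0.085×(-1.0707)=-0.0910, 0.098×(-1.0086)=-0.0989, 0.1046×(-0.9806)=-0.1025, 0.0784×(-1.1055)=-0.0867, 0.1046×(-0.9806)=-0.1025.
Sum = -0.9956, so H' = 1.00.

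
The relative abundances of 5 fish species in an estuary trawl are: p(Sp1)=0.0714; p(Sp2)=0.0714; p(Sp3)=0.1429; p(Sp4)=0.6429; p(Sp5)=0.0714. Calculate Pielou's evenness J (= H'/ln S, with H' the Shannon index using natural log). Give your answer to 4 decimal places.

H' = −Σ pᵢ ln pᵢ = −((-0.188457) + (-0.188457) + (-0.278028) + (-0.284011) + (-0.188457)) = 1.127411 (working shown to 6 dp, full precision carried).
With S = 5 species, ln S = 1.609438, so J = 1.127411/1.609438 = 0.700500, i.e. 0.7005 to 4 decimal places.

0.7005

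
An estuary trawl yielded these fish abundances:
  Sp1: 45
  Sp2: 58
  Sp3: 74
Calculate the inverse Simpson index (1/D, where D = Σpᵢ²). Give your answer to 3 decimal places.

Total N = 45+58+74 = 177, so the proportions are 0.254237, 0.327684, 0.418079 (working shown to 6 dp, full precision carried).
D = 0.254237² + 0.327684² + 0.418079² = 0.064637 + 0.107377 + 0.174790 = 0.346803.
So 1/D = 2.88348, i.e. 2.883 to 3 decimal places.

2.883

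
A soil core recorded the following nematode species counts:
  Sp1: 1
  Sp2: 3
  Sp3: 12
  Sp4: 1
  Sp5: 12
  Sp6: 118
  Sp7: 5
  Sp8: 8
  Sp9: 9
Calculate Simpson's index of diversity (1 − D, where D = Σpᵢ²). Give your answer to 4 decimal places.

Total N = 1+3+12+1+12+118+5+8+9 = 169, so the proportions are 0.005917, 0.017751, 0.071006, 0.005917, 0.071006, 0.698225, 0.029586, 0.047337, 0.053254 (working shown to 6 dp, full precision carried).
D = 0.005917² + 0.017751² + 0.071006² + 0.005917² + 0.071006² + 0.698225² + 0.029586² + 0.047337² + 0.053254² = 0.000035 + 0.000315 + 0.005042 + 0.000035 + 0.005042 + 0.487518 + 0.000875 + 0.002241 + 0.002836 = 0.503939.
So 1 − D = 0.496061, i.e. 0.4961 to 4 decimal places.

0.4961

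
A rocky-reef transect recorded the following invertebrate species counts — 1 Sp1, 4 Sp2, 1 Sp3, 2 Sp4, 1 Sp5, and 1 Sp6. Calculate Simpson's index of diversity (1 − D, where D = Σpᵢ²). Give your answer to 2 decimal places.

0.76

Total N = 1+4+1+2+1+1 = 10, so the proportions are 0.1, 0.4, 0.1, 0.2, 0.1, 0.1 (working shown to 4 dp, full precision carried).
D = 0.1² + 0.4² + 0.1² + 0.2² + 0.1² + 0.1² = 0.0100 + 0.1600 + 0.0100 + 0.0400 + 0.0100 + 0.0100 = 0.2400.
So 1 − D = 0.7600, i.e. 0.76 to 2 decimal places.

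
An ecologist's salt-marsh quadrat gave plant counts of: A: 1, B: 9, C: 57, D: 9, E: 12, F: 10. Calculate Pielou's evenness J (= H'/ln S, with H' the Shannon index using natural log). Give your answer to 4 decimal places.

0.7203

Total N = 1+9+57+9+12+10 = 98, so the proportions are 0.010204, 0.091837, 0.581633, 0.091837, 0.122449, 0.102041 (working shown to 6 dp, full precision carried).
H' = −Σ pᵢ ln pᵢ = −((-0.046785) + (-0.219283) + (-0.315196) + (-0.219283) + (-0.257150) + (-0.232896)) = 1.290593.
With S = 6 species, ln S = 1.791759, so J = 1.290593/1.791759 = 0.720294, i.e. 0.7203 to 4 decimal places.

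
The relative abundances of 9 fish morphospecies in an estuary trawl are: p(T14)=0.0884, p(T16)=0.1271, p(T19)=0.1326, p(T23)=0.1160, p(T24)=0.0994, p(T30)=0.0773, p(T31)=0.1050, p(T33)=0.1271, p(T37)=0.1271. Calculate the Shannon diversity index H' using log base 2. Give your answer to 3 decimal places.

Each pᵢ log₂ pᵢ term (working shown to 5 dp, full precision carried): 0.0884×(-3.49981)=-0.30938, 0.1271×(-2.97596)=-0.37825, 0.1326×(-2.91485)=-0.38651, 0.116×(-3.10780)=-0.36051, 0.0994×(-3.33061)=-0.33106, 0.0773×(-3.69339)=-0.28550, 0.105×(-3.25154)=-0.34141, 0.1271×(-2.97596)=-0.37825, 0.1271×(-2.97596)=-0.37825.
Sum = -3.14911, so H' = 3.149.

3.149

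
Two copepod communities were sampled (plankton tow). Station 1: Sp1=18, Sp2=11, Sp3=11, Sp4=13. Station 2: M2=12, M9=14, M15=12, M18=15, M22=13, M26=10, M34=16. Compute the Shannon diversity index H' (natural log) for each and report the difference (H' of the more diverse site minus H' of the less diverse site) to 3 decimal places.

Station 1: N=53, proportions 0.339623, 0.207547, 0.207547, 0.245283, giving H' = 1.364165 (working shown to 6 dp, full precision carried).
Station 2: N=92, proportions 0.130435, 0.152174, 0.130435, 0.163043, 0.141304, 0.108696, 0.173913, giving H' = 1.935518.
Difference = |1.364165 − 1.935518| = 0.571353, i.e. 0.571 to 3 decimal places.

0.571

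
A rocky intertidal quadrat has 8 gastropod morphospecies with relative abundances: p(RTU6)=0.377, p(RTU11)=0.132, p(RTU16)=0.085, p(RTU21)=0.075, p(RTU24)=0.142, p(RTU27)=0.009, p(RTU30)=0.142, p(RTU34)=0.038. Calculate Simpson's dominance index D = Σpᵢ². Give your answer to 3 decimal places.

D = 0.377² + 0.132² + 0.085² + 0.075² + 0.142² + 0.009² + 0.142² + 0.038² = 0.14213 + 0.01742 + 0.00723 + 0.00562 + 0.02016 + 0.00008 + 0.02016 + 0.00144 = 0.21426 (working shown to 5 dp, full precision carried).
To 3 decimal places, D = 0.214.

0.214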